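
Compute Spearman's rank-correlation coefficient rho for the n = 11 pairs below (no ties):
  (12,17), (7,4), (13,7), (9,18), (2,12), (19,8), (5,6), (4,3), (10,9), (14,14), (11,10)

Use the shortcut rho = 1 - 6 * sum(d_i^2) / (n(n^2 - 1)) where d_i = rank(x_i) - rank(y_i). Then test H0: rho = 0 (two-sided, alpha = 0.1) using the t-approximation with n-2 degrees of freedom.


Step 1: Rank x and y separately (midranks; no ties here).
rank(x): 12->8, 7->4, 13->9, 9->5, 2->1, 19->11, 5->3, 4->2, 10->6, 14->10, 11->7
rank(y): 17->10, 4->2, 7->4, 18->11, 12->8, 8->5, 6->3, 3->1, 9->6, 14->9, 10->7
Step 2: d_i = R_x(i) - R_y(i); compute d_i^2.
  (8-10)^2=4, (4-2)^2=4, (9-4)^2=25, (5-11)^2=36, (1-8)^2=49, (11-5)^2=36, (3-3)^2=0, (2-1)^2=1, (6-6)^2=0, (10-9)^2=1, (7-7)^2=0
sum(d^2) = 156.
Step 3: rho = 1 - 6*156 / (11*(11^2 - 1)) = 1 - 936/1320 = 0.290909.
Step 4: Under H0, t = rho * sqrt((n-2)/(1-rho^2)) = 0.9122 ~ t(9).
Step 5: Two-sided p-value from the t-distribution with 9 df = 0.385457.
Step 6: alpha = 0.1. fail to reject H0.

rho = 0.2909, p = 0.385457, fail to reject H0 at alpha = 0.1.


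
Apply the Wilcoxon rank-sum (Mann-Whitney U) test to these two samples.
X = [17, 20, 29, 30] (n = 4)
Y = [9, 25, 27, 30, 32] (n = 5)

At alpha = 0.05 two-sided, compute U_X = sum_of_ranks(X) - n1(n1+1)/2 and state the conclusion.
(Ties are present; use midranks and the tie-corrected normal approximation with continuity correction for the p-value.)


Step 1: Combine and sort all 9 observations; assign midranks.
sorted (value, group): (9,Y), (17,X), (20,X), (25,Y), (27,Y), (29,X), (30,X), (30,Y), (32,Y)
ranks: 9->1, 17->2, 20->3, 25->4, 27->5, 29->6, 30->7.5, 30->7.5, 32->9
Step 2: Rank sum for X: R1 = 2 + 3 + 6 + 7.5 = 18.5.
Step 3: U_X = R1 - n1(n1+1)/2 = 18.5 - 4*5/2 = 18.5 - 10 = 8.5.
       U_Y = n1*n2 - U_X = 20 - 8.5 = 11.5.
Step 4: Ties are present, so use the tie-corrected normal approximation (with continuity correction) for the p-value.
Step 5: p-value = 0.805701; compare to alpha = 0.05. fail to reject H0.

U_X = 8.5, p = 0.805701, fail to reject H0 at alpha = 0.05.


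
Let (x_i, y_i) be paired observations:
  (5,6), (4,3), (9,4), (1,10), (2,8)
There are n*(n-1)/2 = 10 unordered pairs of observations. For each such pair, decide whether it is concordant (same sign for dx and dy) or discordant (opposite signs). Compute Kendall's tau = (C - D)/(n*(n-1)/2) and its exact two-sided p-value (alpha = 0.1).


Step 1: Enumerate the 10 unordered pairs (i,j) with i<j and classify each by sign(x_j-x_i) * sign(y_j-y_i).
  (1,2):dx=-1,dy=-3->C; (1,3):dx=+4,dy=-2->D; (1,4):dx=-4,dy=+4->D; (1,5):dx=-3,dy=+2->D
  (2,3):dx=+5,dy=+1->C; (2,4):dx=-3,dy=+7->D; (2,5):dx=-2,dy=+5->D; (3,4):dx=-8,dy=+6->D
  (3,5):dx=-7,dy=+4->D; (4,5):dx=+1,dy=-2->D
Step 2: C = 2, D = 8, total pairs = 10.
Step 3: tau = (C - D)/(n(n-1)/2) = (2 - 8)/10 = -0.600000.
Step 4: Exact two-sided p-value (enumerate n! = 120 permutations of y under H0): p = 0.233333.
Step 5: alpha = 0.1. fail to reject H0.

tau_b = -0.6000 (C=2, D=8), p = 0.233333, fail to reject H0.


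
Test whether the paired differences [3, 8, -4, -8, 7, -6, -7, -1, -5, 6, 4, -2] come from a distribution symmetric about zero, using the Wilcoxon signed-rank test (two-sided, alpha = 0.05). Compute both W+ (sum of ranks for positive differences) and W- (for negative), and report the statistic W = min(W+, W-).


Step 1: Drop any zero differences (none here) and take |d_i|.
|d| = [3, 8, 4, 8, 7, 6, 7, 1, 5, 6, 4, 2]
Step 2: Midrank |d_i| (ties get averaged ranks).
ranks: |3|->3, |8|->11.5, |4|->4.5, |8|->11.5, |7|->9.5, |6|->7.5, |7|->9.5, |1|->1, |5|->6, |6|->7.5, |4|->4.5, |2|->2
Step 3: Attach original signs; sum ranks with positive sign and with negative sign.
W+ = 3 + 11.5 + 9.5 + 7.5 + 4.5 = 36
W- = 4.5 + 11.5 + 7.5 + 9.5 + 1 + 6 + 2 = 42
(Check: W+ + W- = 78 should equal n(n+1)/2 = 78.)
Step 4: Test statistic W = min(W+, W-) = 36.
Step 5: Ties in |d|, so use the tie-corrected normal approximation.
        E[W] = n(n+1)/4 = 12*13/4 = 39.
        Tie groups: |d|=4 (t=2), |d|=6 (t=2), |d|=7 (t=2), |d|=8 (t=2); sum(t^3 - t) = 24.
        Var[W] = n(n+1)(2n+1)/24 - sum(t^3-t)/48 = 3900/24 - 24/48 = 162.
        z = (W - E[W]) / sqrt(Var[W]) = (36 - 39) / 12.7279 = -0.2357.
        Two-sided p = 2*Phi(z) = 0.813664.
Step 6: alpha = 0.05. fail to reject H0.

W+ = 36, W- = 42, W = min = 36, p = 0.813664, fail to reject H0.


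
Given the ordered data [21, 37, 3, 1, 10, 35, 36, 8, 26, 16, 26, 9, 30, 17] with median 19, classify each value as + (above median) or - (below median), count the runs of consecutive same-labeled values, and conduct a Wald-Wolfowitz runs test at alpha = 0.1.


Step 1: Compute median = 19; label A = above, B = below.
Labels in order: AABBBAABABABAB  (n_A = 7, n_B = 7)
Step 2: Count runs R = 10.
Step 3: Under H0 (random ordering), E[R] = 2*n_A*n_B/(n_A+n_B) + 1 = 2*7*7/14 + 1 = 8.0000.
        Var[R] = 2*n_A*n_B*(2*n_A*n_B - n_A - n_B) / ((n_A+n_B)^2 * (n_A+n_B-1)) = 8232/2548 = 3.2308.
        SD[R] = 1.7974.
Step 4: Continuity-corrected z = (R - 0.5 - E[R]) / SD[R] = (10 - 0.5 - 8.0000) / 1.7974 = 0.8345.
Step 5: Two-sided p-value via normal approximation = 2*(1 - Phi(|z|)) = 0.403986.
Step 6: alpha = 0.1. fail to reject H0.

R = 10, z = 0.8345, p = 0.403986, fail to reject H0.


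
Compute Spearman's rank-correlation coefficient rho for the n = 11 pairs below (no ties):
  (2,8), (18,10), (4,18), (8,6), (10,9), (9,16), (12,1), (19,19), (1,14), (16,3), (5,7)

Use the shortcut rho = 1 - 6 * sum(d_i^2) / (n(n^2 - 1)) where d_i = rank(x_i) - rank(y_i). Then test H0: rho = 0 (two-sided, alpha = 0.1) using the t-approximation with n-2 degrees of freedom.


Step 1: Rank x and y separately (midranks; no ties here).
rank(x): 2->2, 18->10, 4->3, 8->5, 10->7, 9->6, 12->8, 19->11, 1->1, 16->9, 5->4
rank(y): 8->5, 10->7, 18->10, 6->3, 9->6, 16->9, 1->1, 19->11, 14->8, 3->2, 7->4
Step 2: d_i = R_x(i) - R_y(i); compute d_i^2.
  (2-5)^2=9, (10-7)^2=9, (3-10)^2=49, (5-3)^2=4, (7-6)^2=1, (6-9)^2=9, (8-1)^2=49, (11-11)^2=0, (1-8)^2=49, (9-2)^2=49, (4-4)^2=0
sum(d^2) = 228.
Step 3: rho = 1 - 6*228 / (11*(11^2 - 1)) = 1 - 1368/1320 = -0.036364.
Step 4: Under H0, t = rho * sqrt((n-2)/(1-rho^2)) = -0.1092 ~ t(9).
Step 5: Two-sided p-value from the t-distribution with 9 df = 0.915468.
Step 6: alpha = 0.1. fail to reject H0.

rho = -0.0364, p = 0.915468, fail to reject H0 at alpha = 0.1.


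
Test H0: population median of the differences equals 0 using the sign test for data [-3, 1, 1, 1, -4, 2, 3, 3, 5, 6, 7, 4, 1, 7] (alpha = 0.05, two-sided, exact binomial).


Step 1: Discard zero differences. Original n = 14; n_eff = number of nonzero differences = 14.
Nonzero differences (with sign): -3, +1, +1, +1, -4, +2, +3, +3, +5, +6, +7, +4, +1, +7
Step 2: Count signs: positive = 12, negative = 2.
Step 3: Under H0: P(positive) = 0.5, so the number of positives S ~ Bin(14, 0.5).
Step 4: Two-sided exact p-value = sum of Bin(14,0.5) probabilities at or below the observed probability = 0.012939.
Step 5: alpha = 0.05. reject H0.

n_eff = 14, pos = 12, neg = 2, p = 0.012939, reject H0.


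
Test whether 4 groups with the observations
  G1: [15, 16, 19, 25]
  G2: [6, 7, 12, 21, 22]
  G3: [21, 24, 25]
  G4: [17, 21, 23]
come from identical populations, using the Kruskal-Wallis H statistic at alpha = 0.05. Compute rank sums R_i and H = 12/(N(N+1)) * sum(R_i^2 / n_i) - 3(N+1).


Step 1: Combine all N = 15 observations and assign midranks.
sorted (value, group, rank): (6,G2,1), (7,G2,2), (12,G2,3), (15,G1,4), (16,G1,5), (17,G4,6), (19,G1,7), (21,G2,9), (21,G3,9), (21,G4,9), (22,G2,11), (23,G4,12), (24,G3,13), (25,G1,14.5), (25,G3,14.5)
Step 2: Sum ranks within each group.
R_1 = 30.5 (n_1 = 4)
R_2 = 26 (n_2 = 5)
R_3 = 36.5 (n_3 = 3)
R_4 = 27 (n_4 = 3)
Step 3: H = 12/(N(N+1)) * sum(R_i^2/n_i) - 3(N+1)
     = 12/(15*16) * (30.5^2/4 + 26^2/5 + 36.5^2/3 + 27^2/3) - 3*16
     = 0.050000 * 1054.85 - 48
     = 4.742292.
Step 4: Ties present; correction factor C = 1 - 30/(15^3 - 15) = 0.991071. Corrected H = 4.742292 / 0.991071 = 4.785015.
Step 5: Under H0, H ~ chi^2(3); p-value = 0.188233.
Step 6: alpha = 0.05. fail to reject H0.

H = 4.7850, df = 3, p = 0.188233, fail to reject H0.


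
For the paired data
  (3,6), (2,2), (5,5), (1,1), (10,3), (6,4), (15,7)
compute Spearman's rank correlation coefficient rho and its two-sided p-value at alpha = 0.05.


Step 1: Rank x and y separately (midranks; no ties here).
rank(x): 3->3, 2->2, 5->4, 1->1, 10->6, 6->5, 15->7
rank(y): 6->6, 2->2, 5->5, 1->1, 3->3, 4->4, 7->7
Step 2: d_i = R_x(i) - R_y(i); compute d_i^2.
  (3-6)^2=9, (2-2)^2=0, (4-5)^2=1, (1-1)^2=0, (6-3)^2=9, (5-4)^2=1, (7-7)^2=0
sum(d^2) = 20.
Step 3: rho = 1 - 6*20 / (7*(7^2 - 1)) = 1 - 120/336 = 0.642857.
Step 4: Under H0, t = rho * sqrt((n-2)/(1-rho^2)) = 1.8766 ~ t(5).
Step 5: Two-sided p-value from the t-distribution with 5 df = 0.119392.
Step 6: alpha = 0.05. fail to reject H0.

rho = 0.6429, p = 0.119392, fail to reject H0 at alpha = 0.05.


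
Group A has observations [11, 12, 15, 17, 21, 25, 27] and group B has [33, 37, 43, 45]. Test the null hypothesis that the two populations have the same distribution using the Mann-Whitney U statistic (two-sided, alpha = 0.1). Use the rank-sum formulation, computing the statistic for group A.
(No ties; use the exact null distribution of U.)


Step 1: Combine and sort all 11 observations; assign midranks.
sorted (value, group): (11,X), (12,X), (15,X), (17,X), (21,X), (25,X), (27,X), (33,Y), (37,Y), (43,Y), (45,Y)
ranks: 11->1, 12->2, 15->3, 17->4, 21->5, 25->6, 27->7, 33->8, 37->9, 43->10, 45->11
Step 2: Rank sum for X: R1 = 1 + 2 + 3 + 4 + 5 + 6 + 7 = 28.
Step 3: U_X = R1 - n1(n1+1)/2 = 28 - 7*8/2 = 28 - 28 = 0.
       U_Y = n1*n2 - U_X = 28 - 0 = 28.
Step 4: No ties, so the exact null distribution of U (based on enumerating the C(11,7) = 330 equally likely rank assignments) gives the two-sided p-value.
Step 5: p-value = 0.006061; compare to alpha = 0.1. reject H0.

U_X = 0, p = 0.006061, reject H0 at alpha = 0.1.


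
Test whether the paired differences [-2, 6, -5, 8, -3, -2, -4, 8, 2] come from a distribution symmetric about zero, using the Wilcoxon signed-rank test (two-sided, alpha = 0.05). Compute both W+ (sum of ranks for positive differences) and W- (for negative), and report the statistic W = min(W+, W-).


Step 1: Drop any zero differences (none here) and take |d_i|.
|d| = [2, 6, 5, 8, 3, 2, 4, 8, 2]
Step 2: Midrank |d_i| (ties get averaged ranks).
ranks: |2|->2, |6|->7, |5|->6, |8|->8.5, |3|->4, |2|->2, |4|->5, |8|->8.5, |2|->2
Step 3: Attach original signs; sum ranks with positive sign and with negative sign.
W+ = 7 + 8.5 + 8.5 + 2 = 26
W- = 2 + 6 + 4 + 2 + 5 = 19
(Check: W+ + W- = 45 should equal n(n+1)/2 = 45.)
Step 4: Test statistic W = min(W+, W-) = 19.
Step 5: Ties in |d|, so use the tie-corrected normal approximation.
        E[W] = n(n+1)/4 = 9*10/4 = 22.5.
        Tie groups: |d|=2 (t=3), |d|=8 (t=2); sum(t^3 - t) = 30.
        Var[W] = n(n+1)(2n+1)/24 - sum(t^3-t)/48 = 1710/24 - 30/48 = 70.625.
        z = (W - E[W]) / sqrt(Var[W]) = (19 - 22.5) / 8.4039 = -0.4165.
        Two-sided p = 2*Phi(z) = 0.677063.
Step 6: alpha = 0.05. fail to reject H0.

W+ = 26, W- = 19, W = min = 19, p = 0.677063, fail to reject H0.


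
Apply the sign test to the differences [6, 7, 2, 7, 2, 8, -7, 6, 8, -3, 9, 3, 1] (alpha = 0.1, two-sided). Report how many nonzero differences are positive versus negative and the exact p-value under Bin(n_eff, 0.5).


Step 1: Discard zero differences. Original n = 13; n_eff = number of nonzero differences = 13.
Nonzero differences (with sign): +6, +7, +2, +7, +2, +8, -7, +6, +8, -3, +9, +3, +1
Step 2: Count signs: positive = 11, negative = 2.
Step 3: Under H0: P(positive) = 0.5, so the number of positives S ~ Bin(13, 0.5).
Step 4: Two-sided exact p-value = sum of Bin(13,0.5) probabilities at or below the observed probability = 0.022461.
Step 5: alpha = 0.1. reject H0.

n_eff = 13, pos = 11, neg = 2, p = 0.022461, reject H0.


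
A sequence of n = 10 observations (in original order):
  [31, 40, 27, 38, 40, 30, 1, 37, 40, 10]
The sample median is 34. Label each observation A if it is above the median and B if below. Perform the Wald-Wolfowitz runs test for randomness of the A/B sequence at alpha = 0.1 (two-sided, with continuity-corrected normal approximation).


Step 1: Compute median = 34; label A = above, B = below.
Labels in order: BABAABBAAB  (n_A = 5, n_B = 5)
Step 2: Count runs R = 7.
Step 3: Under H0 (random ordering), E[R] = 2*n_A*n_B/(n_A+n_B) + 1 = 2*5*5/10 + 1 = 6.0000.
        Var[R] = 2*n_A*n_B*(2*n_A*n_B - n_A - n_B) / ((n_A+n_B)^2 * (n_A+n_B-1)) = 2000/900 = 2.2222.
        SD[R] = 1.4907.
Step 4: Continuity-corrected z = (R - 0.5 - E[R]) / SD[R] = (7 - 0.5 - 6.0000) / 1.4907 = 0.3354.
Step 5: Two-sided p-value via normal approximation = 2*(1 - Phi(|z|)) = 0.737316.
Step 6: alpha = 0.1. fail to reject H0.

R = 7, z = 0.3354, p = 0.737316, fail to reject H0.


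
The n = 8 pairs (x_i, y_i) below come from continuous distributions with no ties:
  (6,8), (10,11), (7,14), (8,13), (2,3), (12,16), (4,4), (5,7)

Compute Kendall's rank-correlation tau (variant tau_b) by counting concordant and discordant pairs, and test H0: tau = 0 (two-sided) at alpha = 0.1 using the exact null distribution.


Step 1: Enumerate the 28 unordered pairs (i,j) with i<j and classify each by sign(x_j-x_i) * sign(y_j-y_i).
  (1,2):dx=+4,dy=+3->C; (1,3):dx=+1,dy=+6->C; (1,4):dx=+2,dy=+5->C; (1,5):dx=-4,dy=-5->C
  (1,6):dx=+6,dy=+8->C; (1,7):dx=-2,dy=-4->C; (1,8):dx=-1,dy=-1->C; (2,3):dx=-3,dy=+3->D
  (2,4):dx=-2,dy=+2->D; (2,5):dx=-8,dy=-8->C; (2,6):dx=+2,dy=+5->C; (2,7):dx=-6,dy=-7->C
  (2,8):dx=-5,dy=-4->C; (3,4):dx=+1,dy=-1->D; (3,5):dx=-5,dy=-11->C; (3,6):dx=+5,dy=+2->C
  (3,7):dx=-3,dy=-10->C; (3,8):dx=-2,dy=-7->C; (4,5):dx=-6,dy=-10->C; (4,6):dx=+4,dy=+3->C
  (4,7):dx=-4,dy=-9->C; (4,8):dx=-3,dy=-6->C; (5,6):dx=+10,dy=+13->C; (5,7):dx=+2,dy=+1->C
  (5,8):dx=+3,dy=+4->C; (6,7):dx=-8,dy=-12->C; (6,8):dx=-7,dy=-9->C; (7,8):dx=+1,dy=+3->C
Step 2: C = 25, D = 3, total pairs = 28.
Step 3: tau = (C - D)/(n(n-1)/2) = (25 - 3)/28 = 0.785714.
Step 4: Exact two-sided p-value (enumerate n! = 40320 permutations of y under H0): p = 0.005506.
Step 5: alpha = 0.1. reject H0.

tau_b = 0.7857 (C=25, D=3), p = 0.005506, reject H0.


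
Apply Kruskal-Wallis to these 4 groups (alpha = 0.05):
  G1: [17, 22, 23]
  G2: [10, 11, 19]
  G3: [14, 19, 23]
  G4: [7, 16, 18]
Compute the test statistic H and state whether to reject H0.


Step 1: Combine all N = 12 observations and assign midranks.
sorted (value, group, rank): (7,G4,1), (10,G2,2), (11,G2,3), (14,G3,4), (16,G4,5), (17,G1,6), (18,G4,7), (19,G2,8.5), (19,G3,8.5), (22,G1,10), (23,G1,11.5), (23,G3,11.5)
Step 2: Sum ranks within each group.
R_1 = 27.5 (n_1 = 3)
R_2 = 13.5 (n_2 = 3)
R_3 = 24 (n_3 = 3)
R_4 = 13 (n_4 = 3)
Step 3: H = 12/(N(N+1)) * sum(R_i^2/n_i) - 3(N+1)
     = 12/(12*13) * (27.5^2/3 + 13.5^2/3 + 24^2/3 + 13^2/3) - 3*13
     = 0.076923 * 561.167 - 39
     = 4.166667.
Step 4: Ties present; correction factor C = 1 - 12/(12^3 - 12) = 0.993007. Corrected H = 4.166667 / 0.993007 = 4.196009.
Step 5: Under H0, H ~ chi^2(3); p-value = 0.241062.
Step 6: alpha = 0.05. fail to reject H0.

H = 4.1960, df = 3, p = 0.241062, fail to reject H0.


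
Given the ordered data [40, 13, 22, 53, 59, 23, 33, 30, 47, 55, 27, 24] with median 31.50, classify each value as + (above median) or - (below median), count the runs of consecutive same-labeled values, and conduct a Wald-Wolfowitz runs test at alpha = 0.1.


Step 1: Compute median = 31.50; label A = above, B = below.
Labels in order: ABBAABABAABB  (n_A = 6, n_B = 6)
Step 2: Count runs R = 8.
Step 3: Under H0 (random ordering), E[R] = 2*n_A*n_B/(n_A+n_B) + 1 = 2*6*6/12 + 1 = 7.0000.
        Var[R] = 2*n_A*n_B*(2*n_A*n_B - n_A - n_B) / ((n_A+n_B)^2 * (n_A+n_B-1)) = 4320/1584 = 2.7273.
        SD[R] = 1.6514.
Step 4: Continuity-corrected z = (R - 0.5 - E[R]) / SD[R] = (8 - 0.5 - 7.0000) / 1.6514 = 0.3028.
Step 5: Two-sided p-value via normal approximation = 2*(1 - Phi(|z|)) = 0.762069.
Step 6: alpha = 0.1. fail to reject H0.

R = 8, z = 0.3028, p = 0.762069, fail to reject H0.


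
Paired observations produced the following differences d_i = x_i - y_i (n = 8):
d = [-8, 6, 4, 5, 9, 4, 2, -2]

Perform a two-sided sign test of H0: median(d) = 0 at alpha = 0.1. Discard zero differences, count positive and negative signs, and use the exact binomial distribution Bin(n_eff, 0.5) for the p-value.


Step 1: Discard zero differences. Original n = 8; n_eff = number of nonzero differences = 8.
Nonzero differences (with sign): -8, +6, +4, +5, +9, +4, +2, -2
Step 2: Count signs: positive = 6, negative = 2.
Step 3: Under H0: P(positive) = 0.5, so the number of positives S ~ Bin(8, 0.5).
Step 4: Two-sided exact p-value = sum of Bin(8,0.5) probabilities at or below the observed probability = 0.289062.
Step 5: alpha = 0.1. fail to reject H0.

n_eff = 8, pos = 6, neg = 2, p = 0.289062, fail to reject H0.


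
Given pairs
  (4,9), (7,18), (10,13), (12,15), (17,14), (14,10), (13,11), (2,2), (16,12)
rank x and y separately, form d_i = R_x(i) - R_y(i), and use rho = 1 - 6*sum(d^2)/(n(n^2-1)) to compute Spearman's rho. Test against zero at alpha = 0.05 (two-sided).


Step 1: Rank x and y separately (midranks; no ties here).
rank(x): 4->2, 7->3, 10->4, 12->5, 17->9, 14->7, 13->6, 2->1, 16->8
rank(y): 9->2, 18->9, 13->6, 15->8, 14->7, 10->3, 11->4, 2->1, 12->5
Step 2: d_i = R_x(i) - R_y(i); compute d_i^2.
  (2-2)^2=0, (3-9)^2=36, (4-6)^2=4, (5-8)^2=9, (9-7)^2=4, (7-3)^2=16, (6-4)^2=4, (1-1)^2=0, (8-5)^2=9
sum(d^2) = 82.
Step 3: rho = 1 - 6*82 / (9*(9^2 - 1)) = 1 - 492/720 = 0.316667.
Step 4: Under H0, t = rho * sqrt((n-2)/(1-rho^2)) = 0.8833 ~ t(7).
Step 5: Two-sided p-value from the t-distribution with 7 df = 0.406397.
Step 6: alpha = 0.05. fail to reject H0.

rho = 0.3167, p = 0.406397, fail to reject H0 at alpha = 0.05.


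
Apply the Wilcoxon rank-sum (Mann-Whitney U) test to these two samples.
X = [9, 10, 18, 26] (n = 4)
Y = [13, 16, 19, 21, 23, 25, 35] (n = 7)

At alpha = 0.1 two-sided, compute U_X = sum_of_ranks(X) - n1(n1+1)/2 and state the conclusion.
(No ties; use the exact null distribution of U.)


Step 1: Combine and sort all 11 observations; assign midranks.
sorted (value, group): (9,X), (10,X), (13,Y), (16,Y), (18,X), (19,Y), (21,Y), (23,Y), (25,Y), (26,X), (35,Y)
ranks: 9->1, 10->2, 13->3, 16->4, 18->5, 19->6, 21->7, 23->8, 25->9, 26->10, 35->11
Step 2: Rank sum for X: R1 = 1 + 2 + 5 + 10 = 18.
Step 3: U_X = R1 - n1(n1+1)/2 = 18 - 4*5/2 = 18 - 10 = 8.
       U_Y = n1*n2 - U_X = 28 - 8 = 20.
Step 4: No ties, so the exact null distribution of U (based on enumerating the C(11,4) = 330 equally likely rank assignments) gives the two-sided p-value.
Step 5: p-value = 0.315152; compare to alpha = 0.1. fail to reject H0.

U_X = 8, p = 0.315152, fail to reject H0 at alpha = 0.1.


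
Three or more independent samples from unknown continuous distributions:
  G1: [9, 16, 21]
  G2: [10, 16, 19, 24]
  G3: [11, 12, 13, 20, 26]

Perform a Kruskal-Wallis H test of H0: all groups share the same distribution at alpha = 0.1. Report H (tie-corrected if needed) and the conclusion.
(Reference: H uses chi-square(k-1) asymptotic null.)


Step 1: Combine all N = 12 observations and assign midranks.
sorted (value, group, rank): (9,G1,1), (10,G2,2), (11,G3,3), (12,G3,4), (13,G3,5), (16,G1,6.5), (16,G2,6.5), (19,G2,8), (20,G3,9), (21,G1,10), (24,G2,11), (26,G3,12)
Step 2: Sum ranks within each group.
R_1 = 17.5 (n_1 = 3)
R_2 = 27.5 (n_2 = 4)
R_3 = 33 (n_3 = 5)
Step 3: H = 12/(N(N+1)) * sum(R_i^2/n_i) - 3(N+1)
     = 12/(12*13) * (17.5^2/3 + 27.5^2/4 + 33^2/5) - 3*13
     = 0.076923 * 508.946 - 39
     = 0.149679.
Step 4: Ties present; correction factor C = 1 - 6/(12^3 - 12) = 0.996503. Corrected H = 0.149679 / 0.996503 = 0.150205.
Step 5: Under H0, H ~ chi^2(2); p-value = 0.927649.
Step 6: alpha = 0.1. fail to reject H0.

H = 0.1502, df = 2, p = 0.927649, fail to reject H0.


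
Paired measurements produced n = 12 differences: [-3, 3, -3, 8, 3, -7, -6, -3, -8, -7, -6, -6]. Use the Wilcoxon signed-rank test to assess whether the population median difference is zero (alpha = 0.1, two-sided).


Step 1: Drop any zero differences (none here) and take |d_i|.
|d| = [3, 3, 3, 8, 3, 7, 6, 3, 8, 7, 6, 6]
Step 2: Midrank |d_i| (ties get averaged ranks).
ranks: |3|->3, |3|->3, |3|->3, |8|->11.5, |3|->3, |7|->9.5, |6|->7, |3|->3, |8|->11.5, |7|->9.5, |6|->7, |6|->7
Step 3: Attach original signs; sum ranks with positive sign and with negative sign.
W+ = 3 + 11.5 + 3 = 17.5
W- = 3 + 3 + 9.5 + 7 + 3 + 11.5 + 9.5 + 7 + 7 = 60.5
(Check: W+ + W- = 78 should equal n(n+1)/2 = 78.)
Step 4: Test statistic W = min(W+, W-) = 17.5.
Step 5: Ties in |d|, so use the tie-corrected normal approximation.
        E[W] = n(n+1)/4 = 12*13/4 = 39.
        Tie groups: |d|=3 (t=5), |d|=6 (t=3), |d|=7 (t=2), |d|=8 (t=2); sum(t^3 - t) = 156.
        Var[W] = n(n+1)(2n+1)/24 - sum(t^3-t)/48 = 3900/24 - 156/48 = 159.25.
        z = (W - E[W]) / sqrt(Var[W]) = (17.5 - 39) / 12.6194 = -1.7037.
        Two-sided p = 2*Phi(z) = 0.088433.
Step 6: alpha = 0.1. reject H0.

W+ = 17.5, W- = 60.5, W = min = 17.5, p = 0.088433, reject H0.


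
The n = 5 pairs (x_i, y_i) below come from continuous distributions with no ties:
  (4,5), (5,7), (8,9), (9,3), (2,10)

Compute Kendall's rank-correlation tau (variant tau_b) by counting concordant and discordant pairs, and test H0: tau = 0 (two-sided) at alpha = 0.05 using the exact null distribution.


Step 1: Enumerate the 10 unordered pairs (i,j) with i<j and classify each by sign(x_j-x_i) * sign(y_j-y_i).
  (1,2):dx=+1,dy=+2->C; (1,3):dx=+4,dy=+4->C; (1,4):dx=+5,dy=-2->D; (1,5):dx=-2,dy=+5->D
  (2,3):dx=+3,dy=+2->C; (2,4):dx=+4,dy=-4->D; (2,5):dx=-3,dy=+3->D; (3,4):dx=+1,dy=-6->D
  (3,5):dx=-6,dy=+1->D; (4,5):dx=-7,dy=+7->D
Step 2: C = 3, D = 7, total pairs = 10.
Step 3: tau = (C - D)/(n(n-1)/2) = (3 - 7)/10 = -0.400000.
Step 4: Exact two-sided p-value (enumerate n! = 120 permutations of y under H0): p = 0.483333.
Step 5: alpha = 0.05. fail to reject H0.

tau_b = -0.4000 (C=3, D=7), p = 0.483333, fail to reject H0.


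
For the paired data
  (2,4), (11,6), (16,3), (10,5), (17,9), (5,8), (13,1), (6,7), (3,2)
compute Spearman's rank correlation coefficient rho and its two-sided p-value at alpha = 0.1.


Step 1: Rank x and y separately (midranks; no ties here).
rank(x): 2->1, 11->6, 16->8, 10->5, 17->9, 5->3, 13->7, 6->4, 3->2
rank(y): 4->4, 6->6, 3->3, 5->5, 9->9, 8->8, 1->1, 7->7, 2->2
Step 2: d_i = R_x(i) - R_y(i); compute d_i^2.
  (1-4)^2=9, (6-6)^2=0, (8-3)^2=25, (5-5)^2=0, (9-9)^2=0, (3-8)^2=25, (7-1)^2=36, (4-7)^2=9, (2-2)^2=0
sum(d^2) = 104.
Step 3: rho = 1 - 6*104 / (9*(9^2 - 1)) = 1 - 624/720 = 0.133333.
Step 4: Under H0, t = rho * sqrt((n-2)/(1-rho^2)) = 0.3559 ~ t(7).
Step 5: Two-sided p-value from the t-distribution with 7 df = 0.732368.
Step 6: alpha = 0.1. fail to reject H0.

rho = 0.1333, p = 0.732368, fail to reject H0 at alpha = 0.1.


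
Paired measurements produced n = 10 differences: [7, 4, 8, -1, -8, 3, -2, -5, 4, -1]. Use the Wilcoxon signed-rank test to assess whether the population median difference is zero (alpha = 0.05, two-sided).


Step 1: Drop any zero differences (none here) and take |d_i|.
|d| = [7, 4, 8, 1, 8, 3, 2, 5, 4, 1]
Step 2: Midrank |d_i| (ties get averaged ranks).
ranks: |7|->8, |4|->5.5, |8|->9.5, |1|->1.5, |8|->9.5, |3|->4, |2|->3, |5|->7, |4|->5.5, |1|->1.5
Step 3: Attach original signs; sum ranks with positive sign and with negative sign.
W+ = 8 + 5.5 + 9.5 + 4 + 5.5 = 32.5
W- = 1.5 + 9.5 + 3 + 7 + 1.5 = 22.5
(Check: W+ + W- = 55 should equal n(n+1)/2 = 55.)
Step 4: Test statistic W = min(W+, W-) = 22.5.
Step 5: Ties in |d|, so use the tie-corrected normal approximation.
        E[W] = n(n+1)/4 = 10*11/4 = 27.5.
        Tie groups: |d|=1 (t=2), |d|=4 (t=2), |d|=8 (t=2); sum(t^3 - t) = 18.
        Var[W] = n(n+1)(2n+1)/24 - sum(t^3-t)/48 = 2310/24 - 18/48 = 95.875.
        z = (W - E[W]) / sqrt(Var[W]) = (22.5 - 27.5) / 9.7916 = -0.5106.
        Two-sided p = 2*Phi(z) = 0.609601.
Step 6: alpha = 0.05. fail to reject H0.

W+ = 32.5, W- = 22.5, W = min = 22.5, p = 0.609601, fail to reject H0.


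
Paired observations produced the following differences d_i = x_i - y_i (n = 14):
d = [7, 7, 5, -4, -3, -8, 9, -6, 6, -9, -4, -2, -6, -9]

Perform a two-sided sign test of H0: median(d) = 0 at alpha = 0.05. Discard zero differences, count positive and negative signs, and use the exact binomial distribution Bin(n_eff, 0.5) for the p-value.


Step 1: Discard zero differences. Original n = 14; n_eff = number of nonzero differences = 14.
Nonzero differences (with sign): +7, +7, +5, -4, -3, -8, +9, -6, +6, -9, -4, -2, -6, -9
Step 2: Count signs: positive = 5, negative = 9.
Step 3: Under H0: P(positive) = 0.5, so the number of positives S ~ Bin(14, 0.5).
Step 4: Two-sided exact p-value = sum of Bin(14,0.5) probabilities at or below the observed probability = 0.423950.
Step 5: alpha = 0.05. fail to reject H0.

n_eff = 14, pos = 5, neg = 9, p = 0.423950, fail to reject H0.


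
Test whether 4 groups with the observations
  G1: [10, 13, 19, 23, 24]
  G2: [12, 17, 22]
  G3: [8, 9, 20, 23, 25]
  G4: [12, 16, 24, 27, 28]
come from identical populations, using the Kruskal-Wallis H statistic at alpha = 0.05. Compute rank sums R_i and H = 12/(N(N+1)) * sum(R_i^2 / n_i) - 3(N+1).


Step 1: Combine all N = 18 observations and assign midranks.
sorted (value, group, rank): (8,G3,1), (9,G3,2), (10,G1,3), (12,G2,4.5), (12,G4,4.5), (13,G1,6), (16,G4,7), (17,G2,8), (19,G1,9), (20,G3,10), (22,G2,11), (23,G1,12.5), (23,G3,12.5), (24,G1,14.5), (24,G4,14.5), (25,G3,16), (27,G4,17), (28,G4,18)
Step 2: Sum ranks within each group.
R_1 = 45 (n_1 = 5)
R_2 = 23.5 (n_2 = 3)
R_3 = 41.5 (n_3 = 5)
R_4 = 61 (n_4 = 5)
Step 3: H = 12/(N(N+1)) * sum(R_i^2/n_i) - 3(N+1)
     = 12/(18*19) * (45^2/5 + 23.5^2/3 + 41.5^2/5 + 61^2/5) - 3*19
     = 0.035088 * 1677.73 - 57
     = 1.867836.
Step 4: Ties present; correction factor C = 1 - 18/(18^3 - 18) = 0.996904. Corrected H = 1.867836 / 0.996904 = 1.873637.
Step 5: Under H0, H ~ chi^2(3); p-value = 0.599043.
Step 6: alpha = 0.05. fail to reject H0.

H = 1.8736, df = 3, p = 0.599043, fail to reject H0.


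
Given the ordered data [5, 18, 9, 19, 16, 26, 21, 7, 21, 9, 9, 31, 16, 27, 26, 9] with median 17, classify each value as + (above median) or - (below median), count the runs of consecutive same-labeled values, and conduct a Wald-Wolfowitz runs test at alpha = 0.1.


Step 1: Compute median = 17; label A = above, B = below.
Labels in order: BABABAABABBABAAB  (n_A = 8, n_B = 8)
Step 2: Count runs R = 13.
Step 3: Under H0 (random ordering), E[R] = 2*n_A*n_B/(n_A+n_B) + 1 = 2*8*8/16 + 1 = 9.0000.
        Var[R] = 2*n_A*n_B*(2*n_A*n_B - n_A - n_B) / ((n_A+n_B)^2 * (n_A+n_B-1)) = 14336/3840 = 3.7333.
        SD[R] = 1.9322.
Step 4: Continuity-corrected z = (R - 0.5 - E[R]) / SD[R] = (13 - 0.5 - 9.0000) / 1.9322 = 1.8114.
Step 5: Two-sided p-value via normal approximation = 2*(1 - Phi(|z|)) = 0.070076.
Step 6: alpha = 0.1. reject H0.

R = 13, z = 1.8114, p = 0.070076, reject H0.


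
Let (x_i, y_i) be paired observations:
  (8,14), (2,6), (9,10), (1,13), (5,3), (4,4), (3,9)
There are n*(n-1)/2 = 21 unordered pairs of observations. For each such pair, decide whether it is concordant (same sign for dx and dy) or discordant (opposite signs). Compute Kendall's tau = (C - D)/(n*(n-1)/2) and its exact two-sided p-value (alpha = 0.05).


Step 1: Enumerate the 21 unordered pairs (i,j) with i<j and classify each by sign(x_j-x_i) * sign(y_j-y_i).
  (1,2):dx=-6,dy=-8->C; (1,3):dx=+1,dy=-4->D; (1,4):dx=-7,dy=-1->C; (1,5):dx=-3,dy=-11->C
  (1,6):dx=-4,dy=-10->C; (1,7):dx=-5,dy=-5->C; (2,3):dx=+7,dy=+4->C; (2,4):dx=-1,dy=+7->D
  (2,5):dx=+3,dy=-3->D; (2,6):dx=+2,dy=-2->D; (2,7):dx=+1,dy=+3->C; (3,4):dx=-8,dy=+3->D
  (3,5):dx=-4,dy=-7->C; (3,6):dx=-5,dy=-6->C; (3,7):dx=-6,dy=-1->C; (4,5):dx=+4,dy=-10->D
  (4,6):dx=+3,dy=-9->D; (4,7):dx=+2,dy=-4->D; (5,6):dx=-1,dy=+1->D; (5,7):dx=-2,dy=+6->D
  (6,7):dx=-1,dy=+5->D
Step 2: C = 10, D = 11, total pairs = 21.
Step 3: tau = (C - D)/(n(n-1)/2) = (10 - 11)/21 = -0.047619.
Step 4: Exact two-sided p-value (enumerate n! = 5040 permutations of y under H0): p = 1.000000.
Step 5: alpha = 0.05. fail to reject H0.

tau_b = -0.0476 (C=10, D=11), p = 1.000000, fail to reject H0.


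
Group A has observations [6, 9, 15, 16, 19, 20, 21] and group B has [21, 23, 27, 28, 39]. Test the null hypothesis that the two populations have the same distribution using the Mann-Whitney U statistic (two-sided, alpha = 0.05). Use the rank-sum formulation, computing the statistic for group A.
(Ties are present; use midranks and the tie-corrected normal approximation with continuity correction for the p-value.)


Step 1: Combine and sort all 12 observations; assign midranks.
sorted (value, group): (6,X), (9,X), (15,X), (16,X), (19,X), (20,X), (21,X), (21,Y), (23,Y), (27,Y), (28,Y), (39,Y)
ranks: 6->1, 9->2, 15->3, 16->4, 19->5, 20->6, 21->7.5, 21->7.5, 23->9, 27->10, 28->11, 39->12
Step 2: Rank sum for X: R1 = 1 + 2 + 3 + 4 + 5 + 6 + 7.5 = 28.5.
Step 3: U_X = R1 - n1(n1+1)/2 = 28.5 - 7*8/2 = 28.5 - 28 = 0.5.
       U_Y = n1*n2 - U_X = 35 - 0.5 = 34.5.
Step 4: Ties are present, so use the tie-corrected normal approximation (with continuity correction) for the p-value.
Step 5: p-value = 0.007268; compare to alpha = 0.05. reject H0.

U_X = 0.5, p = 0.007268, reject H0 at alpha = 0.05.


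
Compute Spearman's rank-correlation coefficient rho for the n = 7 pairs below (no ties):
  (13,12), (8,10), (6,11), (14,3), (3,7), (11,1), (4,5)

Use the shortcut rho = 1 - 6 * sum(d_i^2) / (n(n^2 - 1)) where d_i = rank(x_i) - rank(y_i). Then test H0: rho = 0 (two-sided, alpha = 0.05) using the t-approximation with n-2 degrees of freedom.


Step 1: Rank x and y separately (midranks; no ties here).
rank(x): 13->6, 8->4, 6->3, 14->7, 3->1, 11->5, 4->2
rank(y): 12->7, 10->5, 11->6, 3->2, 7->4, 1->1, 5->3
Step 2: d_i = R_x(i) - R_y(i); compute d_i^2.
  (6-7)^2=1, (4-5)^2=1, (3-6)^2=9, (7-2)^2=25, (1-4)^2=9, (5-1)^2=16, (2-3)^2=1
sum(d^2) = 62.
Step 3: rho = 1 - 6*62 / (7*(7^2 - 1)) = 1 - 372/336 = -0.107143.
Step 4: Under H0, t = rho * sqrt((n-2)/(1-rho^2)) = -0.2410 ~ t(5).
Step 5: Two-sided p-value from the t-distribution with 5 df = 0.819151.
Step 6: alpha = 0.05. fail to reject H0.

rho = -0.1071, p = 0.819151, fail to reject H0 at alpha = 0.05.


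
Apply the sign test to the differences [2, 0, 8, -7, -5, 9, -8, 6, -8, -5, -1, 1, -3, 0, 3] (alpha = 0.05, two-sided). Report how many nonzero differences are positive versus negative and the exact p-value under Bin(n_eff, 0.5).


Step 1: Discard zero differences. Original n = 15; n_eff = number of nonzero differences = 13.
Nonzero differences (with sign): +2, +8, -7, -5, +9, -8, +6, -8, -5, -1, +1, -3, +3
Step 2: Count signs: positive = 6, negative = 7.
Step 3: Under H0: P(positive) = 0.5, so the number of positives S ~ Bin(13, 0.5).
Step 4: Two-sided exact p-value = sum of Bin(13,0.5) probabilities at or below the observed probability = 1.000000.
Step 5: alpha = 0.05. fail to reject H0.

n_eff = 13, pos = 6, neg = 7, p = 1.000000, fail to reject H0.


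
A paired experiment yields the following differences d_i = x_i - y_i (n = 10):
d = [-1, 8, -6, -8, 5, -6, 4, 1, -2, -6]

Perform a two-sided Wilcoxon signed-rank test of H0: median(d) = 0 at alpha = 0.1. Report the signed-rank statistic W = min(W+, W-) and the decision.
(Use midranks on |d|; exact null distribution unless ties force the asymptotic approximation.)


Step 1: Drop any zero differences (none here) and take |d_i|.
|d| = [1, 8, 6, 8, 5, 6, 4, 1, 2, 6]
Step 2: Midrank |d_i| (ties get averaged ranks).
ranks: |1|->1.5, |8|->9.5, |6|->7, |8|->9.5, |5|->5, |6|->7, |4|->4, |1|->1.5, |2|->3, |6|->7
Step 3: Attach original signs; sum ranks with positive sign and with negative sign.
W+ = 9.5 + 5 + 4 + 1.5 = 20
W- = 1.5 + 7 + 9.5 + 7 + 3 + 7 = 35
(Check: W+ + W- = 55 should equal n(n+1)/2 = 55.)
Step 4: Test statistic W = min(W+, W-) = 20.
Step 5: Ties in |d|, so use the tie-corrected normal approximation.
        E[W] = n(n+1)/4 = 10*11/4 = 27.5.
        Tie groups: |d|=1 (t=2), |d|=6 (t=3), |d|=8 (t=2); sum(t^3 - t) = 36.
        Var[W] = n(n+1)(2n+1)/24 - sum(t^3-t)/48 = 2310/24 - 36/48 = 95.5.
        z = (W - E[W]) / sqrt(Var[W]) = (20 - 27.5) / 9.7724 = -0.7675.
        Two-sided p = 2*Phi(z) = 0.442804.
Step 6: alpha = 0.1. fail to reject H0.

W+ = 20, W- = 35, W = min = 20, p = 0.442804, fail to reject H0.


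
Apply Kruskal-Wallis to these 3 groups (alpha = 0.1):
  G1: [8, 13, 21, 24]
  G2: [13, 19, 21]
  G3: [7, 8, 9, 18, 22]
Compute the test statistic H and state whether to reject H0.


Step 1: Combine all N = 12 observations and assign midranks.
sorted (value, group, rank): (7,G3,1), (8,G1,2.5), (8,G3,2.5), (9,G3,4), (13,G1,5.5), (13,G2,5.5), (18,G3,7), (19,G2,8), (21,G1,9.5), (21,G2,9.5), (22,G3,11), (24,G1,12)
Step 2: Sum ranks within each group.
R_1 = 29.5 (n_1 = 4)
R_2 = 23 (n_2 = 3)
R_3 = 25.5 (n_3 = 5)
Step 3: H = 12/(N(N+1)) * sum(R_i^2/n_i) - 3(N+1)
     = 12/(12*13) * (29.5^2/4 + 23^2/3 + 25.5^2/5) - 3*13
     = 0.076923 * 523.946 - 39
     = 1.303526.
Step 4: Ties present; correction factor C = 1 - 18/(12^3 - 12) = 0.989510. Corrected H = 1.303526 / 0.989510 = 1.317344.
Step 5: Under H0, H ~ chi^2(2); p-value = 0.517538.
Step 6: alpha = 0.1. fail to reject H0.

H = 1.3173, df = 2, p = 0.517538, fail to reject H0.


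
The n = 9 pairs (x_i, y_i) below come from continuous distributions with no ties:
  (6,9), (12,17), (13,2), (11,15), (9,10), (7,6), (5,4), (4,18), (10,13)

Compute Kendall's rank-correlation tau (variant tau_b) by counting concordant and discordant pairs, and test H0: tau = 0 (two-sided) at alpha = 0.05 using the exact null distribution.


Step 1: Enumerate the 36 unordered pairs (i,j) with i<j and classify each by sign(x_j-x_i) * sign(y_j-y_i).
  (1,2):dx=+6,dy=+8->C; (1,3):dx=+7,dy=-7->D; (1,4):dx=+5,dy=+6->C; (1,5):dx=+3,dy=+1->C
  (1,6):dx=+1,dy=-3->D; (1,7):dx=-1,dy=-5->C; (1,8):dx=-2,dy=+9->D; (1,9):dx=+4,dy=+4->C
  (2,3):dx=+1,dy=-15->D; (2,4):dx=-1,dy=-2->C; (2,5):dx=-3,dy=-7->C; (2,6):dx=-5,dy=-11->C
  (2,7):dx=-7,dy=-13->C; (2,8):dx=-8,dy=+1->D; (2,9):dx=-2,dy=-4->C; (3,4):dx=-2,dy=+13->D
  (3,5):dx=-4,dy=+8->D; (3,6):dx=-6,dy=+4->D; (3,7):dx=-8,dy=+2->D; (3,8):dx=-9,dy=+16->D
  (3,9):dx=-3,dy=+11->D; (4,5):dx=-2,dy=-5->C; (4,6):dx=-4,dy=-9->C; (4,7):dx=-6,dy=-11->C
  (4,8):dx=-7,dy=+3->D; (4,9):dx=-1,dy=-2->C; (5,6):dx=-2,dy=-4->C; (5,7):dx=-4,dy=-6->C
  (5,8):dx=-5,dy=+8->D; (5,9):dx=+1,dy=+3->C; (6,7):dx=-2,dy=-2->C; (6,8):dx=-3,dy=+12->D
  (6,9):dx=+3,dy=+7->C; (7,8):dx=-1,dy=+14->D; (7,9):dx=+5,dy=+9->C; (8,9):dx=+6,dy=-5->D
Step 2: C = 20, D = 16, total pairs = 36.
Step 3: tau = (C - D)/(n(n-1)/2) = (20 - 16)/36 = 0.111111.
Step 4: Exact two-sided p-value (enumerate n! = 362880 permutations of y under H0): p = 0.761414.
Step 5: alpha = 0.05. fail to reject H0.

tau_b = 0.1111 (C=20, D=16), p = 0.761414, fail to reject H0.


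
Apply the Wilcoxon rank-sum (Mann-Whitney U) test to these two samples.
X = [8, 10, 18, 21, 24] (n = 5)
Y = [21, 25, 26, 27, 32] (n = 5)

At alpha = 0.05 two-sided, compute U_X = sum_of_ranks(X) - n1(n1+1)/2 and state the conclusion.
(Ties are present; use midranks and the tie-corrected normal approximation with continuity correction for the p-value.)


Step 1: Combine and sort all 10 observations; assign midranks.
sorted (value, group): (8,X), (10,X), (18,X), (21,X), (21,Y), (24,X), (25,Y), (26,Y), (27,Y), (32,Y)
ranks: 8->1, 10->2, 18->3, 21->4.5, 21->4.5, 24->6, 25->7, 26->8, 27->9, 32->10
Step 2: Rank sum for X: R1 = 1 + 2 + 3 + 4.5 + 6 = 16.5.
Step 3: U_X = R1 - n1(n1+1)/2 = 16.5 - 5*6/2 = 16.5 - 15 = 1.5.
       U_Y = n1*n2 - U_X = 25 - 1.5 = 23.5.
Step 4: Ties are present, so use the tie-corrected normal approximation (with continuity correction) for the p-value.
Step 5: p-value = 0.027803; compare to alpha = 0.05. reject H0.

U_X = 1.5, p = 0.027803, reject H0 at alpha = 0.05.


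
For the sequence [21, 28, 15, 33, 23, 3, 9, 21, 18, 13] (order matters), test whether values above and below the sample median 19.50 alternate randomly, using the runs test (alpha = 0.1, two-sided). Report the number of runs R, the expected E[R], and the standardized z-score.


Step 1: Compute median = 19.50; label A = above, B = below.
Labels in order: AABAABBABB  (n_A = 5, n_B = 5)
Step 2: Count runs R = 6.
Step 3: Under H0 (random ordering), E[R] = 2*n_A*n_B/(n_A+n_B) + 1 = 2*5*5/10 + 1 = 6.0000.
        Var[R] = 2*n_A*n_B*(2*n_A*n_B - n_A - n_B) / ((n_A+n_B)^2 * (n_A+n_B-1)) = 2000/900 = 2.2222.
        SD[R] = 1.4907.
Step 4: R = E[R], so z = 0 with no continuity correction.
Step 5: Two-sided p-value via normal approximation = 2*(1 - Phi(|z|)) = 1.000000.
Step 6: alpha = 0.1. fail to reject H0.

R = 6, z = 0.0000, p = 1.000000, fail to reject H0.


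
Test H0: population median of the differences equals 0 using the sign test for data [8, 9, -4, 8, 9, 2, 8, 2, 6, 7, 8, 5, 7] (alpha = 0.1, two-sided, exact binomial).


Step 1: Discard zero differences. Original n = 13; n_eff = number of nonzero differences = 13.
Nonzero differences (with sign): +8, +9, -4, +8, +9, +2, +8, +2, +6, +7, +8, +5, +7
Step 2: Count signs: positive = 12, negative = 1.
Step 3: Under H0: P(positive) = 0.5, so the number of positives S ~ Bin(13, 0.5).
Step 4: Two-sided exact p-value = sum of Bin(13,0.5) probabilities at or below the observed probability = 0.003418.
Step 5: alpha = 0.1. reject H0.

n_eff = 13, pos = 12, neg = 1, p = 0.003418, reject H0.


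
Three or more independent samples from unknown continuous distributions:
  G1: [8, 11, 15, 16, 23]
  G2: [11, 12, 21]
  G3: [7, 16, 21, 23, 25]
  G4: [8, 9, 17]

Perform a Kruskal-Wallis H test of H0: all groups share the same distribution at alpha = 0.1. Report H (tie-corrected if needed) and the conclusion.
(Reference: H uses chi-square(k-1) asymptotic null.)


Step 1: Combine all N = 16 observations and assign midranks.
sorted (value, group, rank): (7,G3,1), (8,G1,2.5), (8,G4,2.5), (9,G4,4), (11,G1,5.5), (11,G2,5.5), (12,G2,7), (15,G1,8), (16,G1,9.5), (16,G3,9.5), (17,G4,11), (21,G2,12.5), (21,G3,12.5), (23,G1,14.5), (23,G3,14.5), (25,G3,16)
Step 2: Sum ranks within each group.
R_1 = 40 (n_1 = 5)
R_2 = 25 (n_2 = 3)
R_3 = 53.5 (n_3 = 5)
R_4 = 17.5 (n_4 = 3)
Step 3: H = 12/(N(N+1)) * sum(R_i^2/n_i) - 3(N+1)
     = 12/(16*17) * (40^2/5 + 25^2/3 + 53.5^2/5 + 17.5^2/3) - 3*17
     = 0.044118 * 1202.87 - 51
     = 2.067647.
Step 4: Ties present; correction factor C = 1 - 30/(16^3 - 16) = 0.992647. Corrected H = 2.067647 / 0.992647 = 2.082963.
Step 5: Under H0, H ~ chi^2(3); p-value = 0.555367.
Step 6: alpha = 0.1. fail to reject H0.

H = 2.0830, df = 3, p = 0.555367, fail to reject H0.


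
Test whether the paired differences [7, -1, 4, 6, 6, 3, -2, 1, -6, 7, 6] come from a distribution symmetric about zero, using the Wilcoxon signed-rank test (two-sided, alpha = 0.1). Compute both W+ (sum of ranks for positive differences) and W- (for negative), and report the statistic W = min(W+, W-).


Step 1: Drop any zero differences (none here) and take |d_i|.
|d| = [7, 1, 4, 6, 6, 3, 2, 1, 6, 7, 6]
Step 2: Midrank |d_i| (ties get averaged ranks).
ranks: |7|->10.5, |1|->1.5, |4|->5, |6|->7.5, |6|->7.5, |3|->4, |2|->3, |1|->1.5, |6|->7.5, |7|->10.5, |6|->7.5
Step 3: Attach original signs; sum ranks with positive sign and with negative sign.
W+ = 10.5 + 5 + 7.5 + 7.5 + 4 + 1.5 + 10.5 + 7.5 = 54
W- = 1.5 + 3 + 7.5 = 12
(Check: W+ + W- = 66 should equal n(n+1)/2 = 66.)
Step 4: Test statistic W = min(W+, W-) = 12.
Step 5: Ties in |d|, so use the tie-corrected normal approximation.
        E[W] = n(n+1)/4 = 11*12/4 = 33.
        Tie groups: |d|=1 (t=2), |d|=6 (t=4), |d|=7 (t=2); sum(t^3 - t) = 72.
        Var[W] = n(n+1)(2n+1)/24 - sum(t^3-t)/48 = 3036/24 - 72/48 = 125.
        z = (W - E[W]) / sqrt(Var[W]) = (12 - 33) / 11.1803 = -1.8783.
        Two-sided p = 2*Phi(z) = 0.060341.
Step 6: alpha = 0.1. reject H0.

W+ = 54, W- = 12, W = min = 12, p = 0.060341, reject H0.


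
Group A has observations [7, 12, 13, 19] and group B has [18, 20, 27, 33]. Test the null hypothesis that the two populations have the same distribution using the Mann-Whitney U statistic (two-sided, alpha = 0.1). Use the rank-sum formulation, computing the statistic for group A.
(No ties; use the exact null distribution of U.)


Step 1: Combine and sort all 8 observations; assign midranks.
sorted (value, group): (7,X), (12,X), (13,X), (18,Y), (19,X), (20,Y), (27,Y), (33,Y)
ranks: 7->1, 12->2, 13->3, 18->4, 19->5, 20->6, 27->7, 33->8
Step 2: Rank sum for X: R1 = 1 + 2 + 3 + 5 = 11.
Step 3: U_X = R1 - n1(n1+1)/2 = 11 - 4*5/2 = 11 - 10 = 1.
       U_Y = n1*n2 - U_X = 16 - 1 = 15.
Step 4: No ties, so the exact null distribution of U (based on enumerating the C(8,4) = 70 equally likely rank assignments) gives the two-sided p-value.
Step 5: p-value = 0.057143; compare to alpha = 0.1. reject H0.

U_X = 1, p = 0.057143, reject H0 at alpha = 0.1.
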